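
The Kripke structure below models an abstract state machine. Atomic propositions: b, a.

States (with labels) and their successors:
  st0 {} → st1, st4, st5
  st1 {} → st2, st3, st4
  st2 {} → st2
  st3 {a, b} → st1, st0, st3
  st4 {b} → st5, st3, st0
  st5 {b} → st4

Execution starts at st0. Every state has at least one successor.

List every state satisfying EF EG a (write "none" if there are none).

{st0, st1, st3, st4, st5}

States satisfying EG a: {st3}.
States satisfying EF EG a: {st0, st1, st3, st4, st5}.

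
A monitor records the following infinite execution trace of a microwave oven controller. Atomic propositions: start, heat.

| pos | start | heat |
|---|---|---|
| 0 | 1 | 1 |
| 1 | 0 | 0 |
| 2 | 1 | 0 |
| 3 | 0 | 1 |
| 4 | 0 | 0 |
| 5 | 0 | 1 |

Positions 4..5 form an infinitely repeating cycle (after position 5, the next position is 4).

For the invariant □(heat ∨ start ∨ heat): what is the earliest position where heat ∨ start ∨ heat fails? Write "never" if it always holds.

1

Check heat ∨ start ∨ heat at each position in order: 0 ✓.
At position 1 the labels are {}, so heat ∨ start ∨ heat is false there. This is the first violation.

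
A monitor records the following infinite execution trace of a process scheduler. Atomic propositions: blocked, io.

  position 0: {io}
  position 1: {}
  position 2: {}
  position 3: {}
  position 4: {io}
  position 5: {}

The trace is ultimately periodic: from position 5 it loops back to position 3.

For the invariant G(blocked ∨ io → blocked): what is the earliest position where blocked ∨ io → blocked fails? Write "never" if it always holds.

At position 0 the labels are {io}, so blocked ∨ io → blocked is false there. This is the first violation.

0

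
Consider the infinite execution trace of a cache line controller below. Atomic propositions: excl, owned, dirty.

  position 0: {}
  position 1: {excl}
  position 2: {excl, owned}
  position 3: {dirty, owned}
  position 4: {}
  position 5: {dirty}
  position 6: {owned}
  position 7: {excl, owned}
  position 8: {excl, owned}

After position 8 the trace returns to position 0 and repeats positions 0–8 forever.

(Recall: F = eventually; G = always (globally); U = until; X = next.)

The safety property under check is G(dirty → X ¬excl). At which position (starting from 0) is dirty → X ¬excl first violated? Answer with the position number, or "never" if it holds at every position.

dirty → X ¬excl holds at every position 0..8, and those are all the positions the trace ever visits, so the invariant G(dirty → X ¬excl) is never violated.

never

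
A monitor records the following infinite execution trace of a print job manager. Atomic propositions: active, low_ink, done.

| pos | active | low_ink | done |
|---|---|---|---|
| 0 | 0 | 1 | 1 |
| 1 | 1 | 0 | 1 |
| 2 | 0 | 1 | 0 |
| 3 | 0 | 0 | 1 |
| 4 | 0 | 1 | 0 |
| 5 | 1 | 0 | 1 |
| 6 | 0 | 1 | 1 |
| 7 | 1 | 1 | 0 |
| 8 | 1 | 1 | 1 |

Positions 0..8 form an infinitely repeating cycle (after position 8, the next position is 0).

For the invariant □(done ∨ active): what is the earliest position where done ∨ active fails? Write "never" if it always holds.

Check done ∨ active at each position in order: 0 ✓, 1 ✓.
At position 2 the labels are {low_ink}, so done ∨ active is false there. This is the first violation.

2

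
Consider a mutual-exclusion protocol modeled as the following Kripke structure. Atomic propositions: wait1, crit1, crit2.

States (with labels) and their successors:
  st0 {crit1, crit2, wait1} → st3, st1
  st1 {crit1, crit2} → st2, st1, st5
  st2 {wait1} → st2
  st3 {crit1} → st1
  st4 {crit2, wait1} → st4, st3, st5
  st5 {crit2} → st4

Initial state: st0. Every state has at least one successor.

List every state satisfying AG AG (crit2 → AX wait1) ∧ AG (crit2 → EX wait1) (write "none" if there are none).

States satisfying AG (crit2 → AX wait1): {st2}.
States satisfying AG AG (crit2 → AX wait1): {st2}.
States satisfying crit2 → EX wait1: {st1, st2, st3, st4, st5}.
States satisfying AG (crit2 → EX wait1): {st1, st2, st3, st4, st5}.
States satisfying AG AG (crit2 → AX wait1) ∧ AG (crit2 → EX wait1): {st2}.

{st2}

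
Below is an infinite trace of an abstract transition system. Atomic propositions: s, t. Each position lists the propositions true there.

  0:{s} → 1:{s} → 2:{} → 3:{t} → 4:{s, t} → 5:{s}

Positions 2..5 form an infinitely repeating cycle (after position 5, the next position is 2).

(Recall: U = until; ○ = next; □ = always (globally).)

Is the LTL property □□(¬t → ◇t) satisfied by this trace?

□(¬t → ◇t) holds at every position 0..5, and those are all positions ever visited, so □□(¬t → ◇t) holds.

Yes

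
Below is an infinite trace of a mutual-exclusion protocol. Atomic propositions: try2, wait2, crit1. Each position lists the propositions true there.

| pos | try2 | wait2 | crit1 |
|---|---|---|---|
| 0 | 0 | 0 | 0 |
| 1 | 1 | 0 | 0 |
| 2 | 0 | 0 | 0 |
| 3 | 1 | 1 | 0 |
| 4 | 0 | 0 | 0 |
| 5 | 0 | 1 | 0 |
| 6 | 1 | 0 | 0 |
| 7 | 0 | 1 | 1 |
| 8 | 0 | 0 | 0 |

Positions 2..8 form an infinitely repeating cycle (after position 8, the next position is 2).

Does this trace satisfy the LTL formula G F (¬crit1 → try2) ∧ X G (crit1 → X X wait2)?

No

F (¬crit1 → try2) holds at every position 0..8, and those are all positions ever visited, so G F (¬crit1 → try2) holds.
The position after 0 is 1; G (crit1 → X X wait2) is false there.
At position 0: G F (¬crit1 → try2) is true; X G (crit1 → X X wait2) is false; so G F (¬crit1 → try2) ∧ X G (crit1 → X X wait2) is false.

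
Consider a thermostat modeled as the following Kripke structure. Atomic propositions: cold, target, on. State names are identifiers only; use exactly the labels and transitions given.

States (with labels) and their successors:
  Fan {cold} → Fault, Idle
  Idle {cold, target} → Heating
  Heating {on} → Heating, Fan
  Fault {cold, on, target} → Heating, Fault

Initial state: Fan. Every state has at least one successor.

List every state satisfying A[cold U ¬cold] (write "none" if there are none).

{Idle, Heating}

States satisfying cold: {Fan, Idle, Fault}.
States satisfying ¬cold: {Heating}.
States satisfying A[cold U ¬cold]: {Idle, Heating}.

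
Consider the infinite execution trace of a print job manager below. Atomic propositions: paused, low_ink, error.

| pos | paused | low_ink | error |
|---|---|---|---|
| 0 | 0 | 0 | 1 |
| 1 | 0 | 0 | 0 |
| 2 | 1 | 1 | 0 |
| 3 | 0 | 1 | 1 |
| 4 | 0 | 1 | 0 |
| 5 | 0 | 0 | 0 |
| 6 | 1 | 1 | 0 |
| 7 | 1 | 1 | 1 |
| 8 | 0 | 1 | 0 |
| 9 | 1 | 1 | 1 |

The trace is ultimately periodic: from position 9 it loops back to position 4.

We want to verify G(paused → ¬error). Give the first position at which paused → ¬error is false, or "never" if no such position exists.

Check paused → ¬error at each position in order: 0 ✓, 1 ✓, 2 ✓, 3 ✓, 4 ✓, 5 ✓, 6 ✓.
At position 7 the labels are {error, low_ink, paused}, so paused → ¬error is false there. This is the first violation.

7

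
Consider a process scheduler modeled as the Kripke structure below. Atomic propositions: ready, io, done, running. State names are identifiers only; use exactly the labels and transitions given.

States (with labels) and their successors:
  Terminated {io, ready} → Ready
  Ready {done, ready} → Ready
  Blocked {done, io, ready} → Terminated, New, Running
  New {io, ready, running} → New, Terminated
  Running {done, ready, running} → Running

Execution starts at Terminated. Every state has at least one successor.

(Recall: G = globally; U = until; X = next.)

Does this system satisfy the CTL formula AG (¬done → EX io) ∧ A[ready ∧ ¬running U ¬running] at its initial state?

States satisfying ¬done → EX io: {Ready, Blocked, New, Running}.
States satisfying AG (¬done → EX io): {Ready, Running}.
States satisfying ready ∧ ¬running: {Terminated, Ready, Blocked}.
States satisfying ¬running: {Terminated, Ready, Blocked}.
States satisfying A[ready ∧ ¬running U ¬running]: {Terminated, Ready, Blocked}.
States satisfying AG (¬done → EX io) ∧ A[ready ∧ ¬running U ¬running]: {Ready}.
Terminated ∉ Sat(AG (¬done → EX io) ∧ A[ready ∧ ¬running U ¬running]).

Does not hold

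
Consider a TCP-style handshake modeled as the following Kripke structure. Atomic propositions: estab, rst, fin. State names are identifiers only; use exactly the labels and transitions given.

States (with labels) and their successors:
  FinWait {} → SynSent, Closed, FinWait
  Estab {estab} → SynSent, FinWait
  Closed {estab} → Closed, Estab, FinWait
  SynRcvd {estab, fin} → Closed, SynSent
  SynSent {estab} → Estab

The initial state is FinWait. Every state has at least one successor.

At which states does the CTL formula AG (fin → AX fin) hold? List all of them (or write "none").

{FinWait, Estab, Closed, SynSent}

States satisfying fin → AX fin: {FinWait, Estab, Closed, SynSent}.
States satisfying AG (fin → AX fin): {FinWait, Estab, Closed, SynSent}.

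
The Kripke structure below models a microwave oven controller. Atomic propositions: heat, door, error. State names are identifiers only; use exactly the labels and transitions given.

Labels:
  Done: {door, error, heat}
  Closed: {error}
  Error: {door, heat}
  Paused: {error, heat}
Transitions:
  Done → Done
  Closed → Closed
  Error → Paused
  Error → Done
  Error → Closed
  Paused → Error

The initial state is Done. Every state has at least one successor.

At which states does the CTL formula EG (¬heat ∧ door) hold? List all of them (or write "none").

States satisfying ¬heat ∧ door: ∅.
States satisfying EG (¬heat ∧ door): ∅.

none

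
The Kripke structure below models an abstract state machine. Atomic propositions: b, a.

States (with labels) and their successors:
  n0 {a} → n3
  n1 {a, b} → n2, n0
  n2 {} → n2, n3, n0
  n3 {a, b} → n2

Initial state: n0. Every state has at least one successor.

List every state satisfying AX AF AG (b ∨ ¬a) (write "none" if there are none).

States satisfying AF AG (b ∨ ¬a): ∅.
States satisfying AX AF AG (b ∨ ¬a): ∅.

none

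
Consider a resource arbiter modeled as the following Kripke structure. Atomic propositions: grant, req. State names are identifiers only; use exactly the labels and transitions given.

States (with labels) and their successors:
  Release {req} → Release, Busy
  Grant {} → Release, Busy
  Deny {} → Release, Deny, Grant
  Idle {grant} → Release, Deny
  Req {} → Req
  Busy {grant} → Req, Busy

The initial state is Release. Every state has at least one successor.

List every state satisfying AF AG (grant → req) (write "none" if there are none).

{Req}

States satisfying AG (grant → req): {Req}.
States satisfying AF AG (grant → req): {Req}.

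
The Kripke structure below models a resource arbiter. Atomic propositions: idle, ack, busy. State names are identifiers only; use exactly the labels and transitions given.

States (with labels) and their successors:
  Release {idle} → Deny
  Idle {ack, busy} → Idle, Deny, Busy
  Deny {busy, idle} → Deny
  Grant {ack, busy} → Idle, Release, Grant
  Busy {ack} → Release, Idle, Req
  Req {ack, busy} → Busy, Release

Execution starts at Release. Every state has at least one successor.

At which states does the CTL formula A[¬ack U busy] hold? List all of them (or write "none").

States satisfying ¬ack: {Release, Deny}.
States satisfying busy: {Idle, Deny, Grant, Req}.
States satisfying A[¬ack U busy]: {Release, Idle, Deny, Grant, Req}.

{Release, Idle, Deny, Grant, Req}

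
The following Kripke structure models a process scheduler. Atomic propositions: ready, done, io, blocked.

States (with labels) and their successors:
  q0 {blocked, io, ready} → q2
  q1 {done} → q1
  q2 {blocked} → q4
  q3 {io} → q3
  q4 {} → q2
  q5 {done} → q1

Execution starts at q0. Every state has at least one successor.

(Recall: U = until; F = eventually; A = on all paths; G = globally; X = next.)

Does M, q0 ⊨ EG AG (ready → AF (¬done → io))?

States satisfying AG (ready → AF (¬done → io)): {q0, q1, q2, q3, q4, q5}.
States satisfying EG AG (ready → AF (¬done → io)): {q0, q1, q2, q3, q4, q5}.
q0 ∈ Sat(EG AG (ready → AF (¬done → io))).

Holds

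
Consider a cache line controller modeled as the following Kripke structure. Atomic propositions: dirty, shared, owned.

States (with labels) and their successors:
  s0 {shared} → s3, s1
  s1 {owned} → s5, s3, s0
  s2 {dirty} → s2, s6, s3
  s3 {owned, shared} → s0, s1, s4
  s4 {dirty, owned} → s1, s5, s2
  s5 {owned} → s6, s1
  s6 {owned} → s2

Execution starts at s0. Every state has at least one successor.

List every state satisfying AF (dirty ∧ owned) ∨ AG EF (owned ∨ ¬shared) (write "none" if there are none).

{s0, s1, s2, s3, s4, s5, s6}

States satisfying dirty ∧ owned: {s4}.
States satisfying AF (dirty ∧ owned): {s4}.
States satisfying EF (owned ∨ ¬shared): {s0, s1, s2, s3, s4, s5, s6}.
States satisfying AG EF (owned ∨ ¬shared): {s0, s1, s2, s3, s4, s5, s6}.
States satisfying AF (dirty ∧ owned) ∨ AG EF (owned ∨ ¬shared): {s0, s1, s2, s3, s4, s5, s6}.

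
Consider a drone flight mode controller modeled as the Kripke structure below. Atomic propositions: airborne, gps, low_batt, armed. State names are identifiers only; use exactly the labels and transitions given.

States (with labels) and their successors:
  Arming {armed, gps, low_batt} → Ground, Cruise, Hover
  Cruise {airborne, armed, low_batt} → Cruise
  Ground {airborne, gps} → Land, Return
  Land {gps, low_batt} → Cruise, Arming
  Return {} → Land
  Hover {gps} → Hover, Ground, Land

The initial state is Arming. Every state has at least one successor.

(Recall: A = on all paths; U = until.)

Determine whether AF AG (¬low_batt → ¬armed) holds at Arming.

States satisfying AG (¬low_batt → ¬armed): {Arming, Cruise, Ground, Land, Return, Hover}.
States satisfying AF AG (¬low_batt → ¬armed): {Arming, Cruise, Ground, Land, Return, Hover}.
Arming ∈ Sat(AF AG (¬low_batt → ¬armed)).

Yes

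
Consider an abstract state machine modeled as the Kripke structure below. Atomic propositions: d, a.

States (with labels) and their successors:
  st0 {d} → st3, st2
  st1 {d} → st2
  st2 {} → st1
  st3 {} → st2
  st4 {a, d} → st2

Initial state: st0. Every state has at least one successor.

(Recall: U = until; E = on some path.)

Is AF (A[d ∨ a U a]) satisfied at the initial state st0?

No

States satisfying A[d ∨ a U a]: {st4}.
States satisfying AF (A[d ∨ a U a]): {st4}.
There is a path from st0 along which A[d ∨ a U a] never holds.
st0 ∉ Sat(AF (A[d ∨ a U a])).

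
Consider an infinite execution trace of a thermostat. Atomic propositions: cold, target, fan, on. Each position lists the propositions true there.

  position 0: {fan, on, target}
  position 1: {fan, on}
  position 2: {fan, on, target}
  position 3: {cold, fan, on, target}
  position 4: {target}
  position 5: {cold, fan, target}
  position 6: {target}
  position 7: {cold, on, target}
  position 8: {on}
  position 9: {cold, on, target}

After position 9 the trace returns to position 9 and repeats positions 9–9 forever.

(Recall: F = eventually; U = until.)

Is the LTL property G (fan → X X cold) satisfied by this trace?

fan → X X cold must hold at every position from 0 onward. It fails at position 0, so G (fan → X X cold) is false.
Positions where fan holds: 0, 1, 2, 3, 5.
Check X X cold at each: 0→fails, 1→ok, 2→fails, 3→ok, 5→ok.

No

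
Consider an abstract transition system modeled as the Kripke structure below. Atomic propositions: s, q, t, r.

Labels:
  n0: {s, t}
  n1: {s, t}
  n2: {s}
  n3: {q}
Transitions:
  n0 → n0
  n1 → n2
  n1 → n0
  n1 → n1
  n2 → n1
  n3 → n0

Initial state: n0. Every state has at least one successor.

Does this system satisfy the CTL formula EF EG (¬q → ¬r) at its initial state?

States satisfying EG (¬q → ¬r): {n0, n1, n2, n3}.
States satisfying EF EG (¬q → ¬r): {n0, n1, n2, n3}.
Some path from n0 reaches a state where EG (¬q → ¬r) holds.
n0 ∈ Sat(EF EG (¬q → ¬r)).

Satisfied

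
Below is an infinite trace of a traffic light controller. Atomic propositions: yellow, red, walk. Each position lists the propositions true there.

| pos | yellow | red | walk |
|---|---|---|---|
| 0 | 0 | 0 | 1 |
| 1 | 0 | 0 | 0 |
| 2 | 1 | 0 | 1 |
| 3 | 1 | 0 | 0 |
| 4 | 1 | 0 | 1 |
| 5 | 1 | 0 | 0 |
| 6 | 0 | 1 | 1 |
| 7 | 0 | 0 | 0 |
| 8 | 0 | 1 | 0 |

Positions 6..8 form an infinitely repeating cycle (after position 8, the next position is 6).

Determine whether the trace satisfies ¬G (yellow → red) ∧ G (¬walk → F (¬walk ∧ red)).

¬walk → F (¬walk ∧ red) holds at every position 0..8, and those are all positions ever visited, so G (¬walk → F (¬walk ∧ red)) holds.
Positions where ¬walk holds: 1, 3, 5, 7, 8.
Check F (¬walk ∧ red) at each: 1→ok, 3→ok, 5→ok, 7→ok, 8→ok.
At position 0: ¬G (yellow → red) is true; G (¬walk → F (¬walk ∧ red)) is true; so ¬G (yellow → red) ∧ G (¬walk → F (¬walk ∧ red)) is true.

Satisfied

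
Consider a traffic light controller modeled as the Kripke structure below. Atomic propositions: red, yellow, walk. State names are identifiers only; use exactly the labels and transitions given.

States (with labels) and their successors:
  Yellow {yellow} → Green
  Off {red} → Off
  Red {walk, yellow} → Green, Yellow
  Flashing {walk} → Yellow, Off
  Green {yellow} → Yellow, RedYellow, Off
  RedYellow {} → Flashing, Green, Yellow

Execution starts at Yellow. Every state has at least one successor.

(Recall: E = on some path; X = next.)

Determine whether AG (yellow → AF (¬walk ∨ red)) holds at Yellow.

States satisfying yellow → AF (¬walk ∨ red): {Yellow, Off, Red, Flashing, Green, RedYellow}.
States satisfying AG (yellow → AF (¬walk ∨ red)): {Yellow, Off, Red, Flashing, Green, RedYellow}.
Every state reachable from Yellow satisfies yellow → AF (¬walk ∨ red).
Yellow ∈ Sat(AG (yellow → AF (¬walk ∨ red))).

Satisfied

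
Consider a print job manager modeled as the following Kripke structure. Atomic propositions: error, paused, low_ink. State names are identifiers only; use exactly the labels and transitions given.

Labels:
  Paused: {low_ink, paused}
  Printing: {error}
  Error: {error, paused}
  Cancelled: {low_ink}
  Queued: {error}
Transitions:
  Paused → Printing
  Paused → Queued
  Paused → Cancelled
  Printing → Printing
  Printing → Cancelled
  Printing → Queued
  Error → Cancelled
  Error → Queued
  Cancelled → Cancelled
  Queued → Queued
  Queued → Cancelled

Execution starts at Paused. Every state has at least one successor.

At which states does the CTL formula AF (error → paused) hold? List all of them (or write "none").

States satisfying error → paused: {Paused, Error, Cancelled}.
States satisfying AF (error → paused): {Paused, Error, Cancelled}.

{Paused, Error, Cancelled}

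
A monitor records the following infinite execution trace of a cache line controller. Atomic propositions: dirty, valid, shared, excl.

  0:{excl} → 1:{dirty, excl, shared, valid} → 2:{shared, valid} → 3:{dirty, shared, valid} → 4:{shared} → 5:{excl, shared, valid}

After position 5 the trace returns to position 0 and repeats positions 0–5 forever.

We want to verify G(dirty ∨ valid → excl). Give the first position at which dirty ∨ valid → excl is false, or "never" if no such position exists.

2

Check dirty ∨ valid → excl at each position in order: 0 ✓, 1 ✓.
At position 2 the labels are {shared, valid}, so dirty ∨ valid → excl is false there. This is the first violation.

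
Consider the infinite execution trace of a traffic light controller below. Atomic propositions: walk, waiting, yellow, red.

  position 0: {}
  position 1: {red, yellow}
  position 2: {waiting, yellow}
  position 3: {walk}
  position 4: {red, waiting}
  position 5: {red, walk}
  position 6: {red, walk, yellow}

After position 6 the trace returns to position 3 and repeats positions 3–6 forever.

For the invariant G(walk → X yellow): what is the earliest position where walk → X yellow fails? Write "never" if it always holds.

Check walk → X yellow at each position in order: 0 ✓, 1 ✓, 2 ✓.
At position 3 the labels are {walk} and the next position 4 has {red, waiting}, so walk → X yellow is false there. This is the first violation.

3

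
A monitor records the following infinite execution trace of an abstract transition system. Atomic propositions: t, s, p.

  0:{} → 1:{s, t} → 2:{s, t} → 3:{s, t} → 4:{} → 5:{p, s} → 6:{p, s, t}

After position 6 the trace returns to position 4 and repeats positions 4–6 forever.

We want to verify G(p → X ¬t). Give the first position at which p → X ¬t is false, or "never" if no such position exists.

Check p → X ¬t at each position in order: 0 ✓, 1 ✓, 2 ✓, 3 ✓, 4 ✓.
At position 5 the labels are {p, s} and the next position 6 has {p, s, t}, so p → X ¬t is false there. This is the first violation.

5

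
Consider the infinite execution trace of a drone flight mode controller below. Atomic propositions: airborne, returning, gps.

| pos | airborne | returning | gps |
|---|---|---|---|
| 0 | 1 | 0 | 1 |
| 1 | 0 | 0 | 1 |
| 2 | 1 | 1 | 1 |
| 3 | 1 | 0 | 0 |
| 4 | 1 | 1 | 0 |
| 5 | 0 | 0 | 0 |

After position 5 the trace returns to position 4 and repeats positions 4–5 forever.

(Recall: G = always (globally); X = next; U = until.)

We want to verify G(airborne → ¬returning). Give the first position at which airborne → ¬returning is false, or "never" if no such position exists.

Check airborne → ¬returning at each position in order: 0 ✓, 1 ✓.
At position 2 the labels are {airborne, gps, returning}, so airborne → ¬returning is false there. This is the first violation.

2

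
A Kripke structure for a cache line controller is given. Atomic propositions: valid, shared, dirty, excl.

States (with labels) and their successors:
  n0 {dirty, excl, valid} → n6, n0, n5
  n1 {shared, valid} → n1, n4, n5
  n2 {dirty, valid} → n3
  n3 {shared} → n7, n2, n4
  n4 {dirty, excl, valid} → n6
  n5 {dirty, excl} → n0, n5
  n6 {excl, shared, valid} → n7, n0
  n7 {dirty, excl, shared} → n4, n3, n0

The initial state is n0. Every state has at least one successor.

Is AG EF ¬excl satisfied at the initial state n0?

Satisfied

States satisfying EF ¬excl: {n0, n1, n2, n3, n4, n5, n6, n7}.
States satisfying AG EF ¬excl: {n0, n1, n2, n3, n4, n5, n6, n7}.
Every state reachable from n0 satisfies EF ¬excl.
n0 ∈ Sat(AG EF ¬excl).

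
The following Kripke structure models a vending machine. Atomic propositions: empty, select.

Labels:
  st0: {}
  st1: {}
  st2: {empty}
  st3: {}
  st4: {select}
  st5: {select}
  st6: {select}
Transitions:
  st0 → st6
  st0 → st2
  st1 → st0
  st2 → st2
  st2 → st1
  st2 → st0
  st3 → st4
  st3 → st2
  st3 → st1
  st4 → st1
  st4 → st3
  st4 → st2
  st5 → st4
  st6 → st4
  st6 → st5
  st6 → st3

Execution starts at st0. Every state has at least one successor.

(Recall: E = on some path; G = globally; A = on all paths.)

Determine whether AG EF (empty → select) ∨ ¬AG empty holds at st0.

States satisfying EF (empty → select): {st0, st1, st2, st3, st4, st5, st6}.
States satisfying AG EF (empty → select): {st0, st1, st2, st3, st4, st5, st6}.
States satisfying empty: {st2}.
States satisfying AG empty: ∅.
States satisfying ¬AG empty: {st0, st1, st2, st3, st4, st5, st6}.
States satisfying AG EF (empty → select) ∨ ¬AG empty: {st0, st1, st2, st3, st4, st5, st6}.
st0 ∈ Sat(AG EF (empty → select) ∨ ¬AG empty).

Yes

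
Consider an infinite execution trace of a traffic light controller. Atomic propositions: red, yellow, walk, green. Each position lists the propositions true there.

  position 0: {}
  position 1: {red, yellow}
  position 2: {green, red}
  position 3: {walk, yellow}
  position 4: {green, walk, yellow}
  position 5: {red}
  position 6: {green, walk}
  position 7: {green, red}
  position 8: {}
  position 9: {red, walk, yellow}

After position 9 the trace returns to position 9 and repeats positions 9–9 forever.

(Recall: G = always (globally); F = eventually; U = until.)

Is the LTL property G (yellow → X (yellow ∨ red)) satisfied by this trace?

Holds

yellow → X (yellow ∨ red) holds at every position 0..9, and those are all positions ever visited, so G (yellow → X (yellow ∨ red)) holds.
Positions where yellow holds: 1, 3, 4, 9.
Check X (yellow ∨ red) at each: 1→ok, 3→ok, 4→ok, 9→ok.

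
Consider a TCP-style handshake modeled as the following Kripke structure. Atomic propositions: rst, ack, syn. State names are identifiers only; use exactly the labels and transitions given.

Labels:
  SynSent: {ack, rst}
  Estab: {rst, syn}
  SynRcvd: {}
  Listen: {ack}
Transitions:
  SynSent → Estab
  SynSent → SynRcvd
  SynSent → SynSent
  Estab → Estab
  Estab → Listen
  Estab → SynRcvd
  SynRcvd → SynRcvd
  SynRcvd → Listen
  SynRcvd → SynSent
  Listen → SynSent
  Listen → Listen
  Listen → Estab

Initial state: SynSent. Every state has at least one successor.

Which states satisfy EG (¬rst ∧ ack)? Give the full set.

{Listen}

States satisfying ¬rst ∧ ack: {Listen}.
States satisfying EG (¬rst ∧ ack): {Listen}.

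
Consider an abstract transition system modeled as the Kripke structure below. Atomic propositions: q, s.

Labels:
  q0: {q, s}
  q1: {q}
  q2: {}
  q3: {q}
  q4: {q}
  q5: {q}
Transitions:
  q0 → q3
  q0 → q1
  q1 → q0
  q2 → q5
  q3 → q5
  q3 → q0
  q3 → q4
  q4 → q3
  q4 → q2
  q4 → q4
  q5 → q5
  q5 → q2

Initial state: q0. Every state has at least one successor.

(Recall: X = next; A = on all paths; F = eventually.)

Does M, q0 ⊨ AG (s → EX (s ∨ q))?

Satisfied

States satisfying s → EX (s ∨ q): {q0, q1, q2, q3, q4, q5}.
States satisfying AG (s → EX (s ∨ q)): {q0, q1, q2, q3, q4, q5}.
Every state reachable from q0 satisfies s → EX (s ∨ q).
q0 ∈ Sat(AG (s → EX (s ∨ q))).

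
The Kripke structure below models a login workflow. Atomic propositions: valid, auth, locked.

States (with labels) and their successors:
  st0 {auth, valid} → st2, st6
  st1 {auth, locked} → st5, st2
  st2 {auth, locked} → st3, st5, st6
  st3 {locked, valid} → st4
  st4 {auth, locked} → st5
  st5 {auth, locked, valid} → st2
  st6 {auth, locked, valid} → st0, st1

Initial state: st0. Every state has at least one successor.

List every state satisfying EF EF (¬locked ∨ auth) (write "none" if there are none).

States satisfying EF (¬locked ∨ auth): {st0, st1, st2, st3, st4, st5, st6}.
States satisfying EF EF (¬locked ∨ auth): {st0, st1, st2, st3, st4, st5, st6}.

{st0, st1, st2, st3, st4, st5, st6}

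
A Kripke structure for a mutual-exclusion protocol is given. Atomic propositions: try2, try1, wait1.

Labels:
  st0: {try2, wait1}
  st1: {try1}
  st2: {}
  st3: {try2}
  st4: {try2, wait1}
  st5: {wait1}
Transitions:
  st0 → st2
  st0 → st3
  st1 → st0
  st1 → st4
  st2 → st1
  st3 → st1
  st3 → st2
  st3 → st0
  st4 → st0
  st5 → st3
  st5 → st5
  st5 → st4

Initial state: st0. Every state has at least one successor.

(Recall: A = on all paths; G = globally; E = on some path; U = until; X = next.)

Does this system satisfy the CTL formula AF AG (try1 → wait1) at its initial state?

States satisfying AG (try1 → wait1): ∅.
States satisfying AF AG (try1 → wait1): ∅.
There is a path from st0 along which AG (try1 → wait1) never holds.
st0 ∉ Sat(AF AG (try1 → wait1)).

No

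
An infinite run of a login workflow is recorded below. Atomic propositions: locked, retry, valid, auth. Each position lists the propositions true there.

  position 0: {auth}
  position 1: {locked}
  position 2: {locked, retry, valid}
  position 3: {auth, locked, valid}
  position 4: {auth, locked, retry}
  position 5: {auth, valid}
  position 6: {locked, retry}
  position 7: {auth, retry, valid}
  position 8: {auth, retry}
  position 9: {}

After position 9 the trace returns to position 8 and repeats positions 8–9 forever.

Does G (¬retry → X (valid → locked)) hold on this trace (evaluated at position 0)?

Yes

¬retry → X (valid → locked) holds at every position 0..9, and those are all positions ever visited, so G (¬retry → X (valid → locked)) holds.
Positions where ¬retry holds: 0, 1, 3, 5, 9.
Check X (valid → locked) at each: 0→ok, 1→ok, 3→ok, 5→ok, 9→ok.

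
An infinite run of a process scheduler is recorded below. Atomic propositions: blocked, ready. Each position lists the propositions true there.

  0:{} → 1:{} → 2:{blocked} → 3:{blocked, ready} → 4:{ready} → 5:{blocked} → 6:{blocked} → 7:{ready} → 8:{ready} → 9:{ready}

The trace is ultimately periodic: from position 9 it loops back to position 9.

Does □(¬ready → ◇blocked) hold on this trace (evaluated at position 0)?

Satisfied

¬ready → ◇blocked holds at every position 0..9, and those are all positions ever visited, so □(¬ready → ◇blocked) holds.
Positions where ¬ready holds: 0, 1, 2, 5, 6.
Check ◇blocked at each: 0→ok, 1→ok, 2→ok, 5→ok, 6→ok.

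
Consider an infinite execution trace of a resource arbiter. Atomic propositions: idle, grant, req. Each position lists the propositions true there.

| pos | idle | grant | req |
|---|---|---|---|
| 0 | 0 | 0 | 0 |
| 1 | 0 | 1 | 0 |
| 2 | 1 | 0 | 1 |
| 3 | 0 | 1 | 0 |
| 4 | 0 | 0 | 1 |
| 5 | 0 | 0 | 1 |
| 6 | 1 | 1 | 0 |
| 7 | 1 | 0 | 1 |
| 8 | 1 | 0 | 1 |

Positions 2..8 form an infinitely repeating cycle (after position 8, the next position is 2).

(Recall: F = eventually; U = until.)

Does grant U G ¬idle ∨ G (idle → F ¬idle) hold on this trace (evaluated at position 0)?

Walking from position 0: at position 0, G ¬idle has not yet held and grant fails, so grant U G ¬idle is false.
idle → F ¬idle holds at every position 0..8, and those are all positions ever visited, so G (idle → F ¬idle) holds.
Positions where idle holds: 2, 6, 7, 8.
Check F ¬idle at each: 2→ok, 6→ok, 7→ok, 8→ok.
At position 0: grant U G ¬idle is false; G (idle → F ¬idle) is true; so grant U G ¬idle ∨ G (idle → F ¬idle) is true.

Satisfied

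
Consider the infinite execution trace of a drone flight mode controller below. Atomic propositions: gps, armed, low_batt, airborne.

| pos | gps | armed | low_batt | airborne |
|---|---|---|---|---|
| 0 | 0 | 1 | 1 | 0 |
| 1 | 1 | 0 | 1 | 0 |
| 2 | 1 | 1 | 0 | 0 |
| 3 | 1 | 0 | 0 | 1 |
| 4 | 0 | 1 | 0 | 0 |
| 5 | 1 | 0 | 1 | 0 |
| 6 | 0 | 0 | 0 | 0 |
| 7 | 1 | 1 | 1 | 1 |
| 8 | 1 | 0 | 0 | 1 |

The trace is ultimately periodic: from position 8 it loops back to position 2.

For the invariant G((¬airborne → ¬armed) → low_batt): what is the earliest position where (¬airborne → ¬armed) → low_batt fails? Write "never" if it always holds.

Check (¬airborne → ¬armed) → low_batt at each position in order: 0 ✓, 1 ✓, 2 ✓.
At position 3 the labels are {airborne, gps}, so (¬airborne → ¬armed) → low_batt is false there. This is the first violation.

3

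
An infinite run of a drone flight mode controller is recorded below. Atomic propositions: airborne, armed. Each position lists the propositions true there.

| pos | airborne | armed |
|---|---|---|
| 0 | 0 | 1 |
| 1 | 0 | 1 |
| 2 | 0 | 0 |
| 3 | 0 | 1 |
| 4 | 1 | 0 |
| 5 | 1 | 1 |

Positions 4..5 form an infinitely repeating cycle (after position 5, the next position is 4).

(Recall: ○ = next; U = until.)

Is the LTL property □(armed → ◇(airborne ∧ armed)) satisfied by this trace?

armed → ◇(airborne ∧ armed) holds at every position 0..5, and those are all positions ever visited, so □(armed → ◇(airborne ∧ armed)) holds.
Positions where armed holds: 0, 1, 3, 5.
Check ◇(airborne ∧ armed) at each: 0→ok, 1→ok, 3→ok, 5→ok.

Holds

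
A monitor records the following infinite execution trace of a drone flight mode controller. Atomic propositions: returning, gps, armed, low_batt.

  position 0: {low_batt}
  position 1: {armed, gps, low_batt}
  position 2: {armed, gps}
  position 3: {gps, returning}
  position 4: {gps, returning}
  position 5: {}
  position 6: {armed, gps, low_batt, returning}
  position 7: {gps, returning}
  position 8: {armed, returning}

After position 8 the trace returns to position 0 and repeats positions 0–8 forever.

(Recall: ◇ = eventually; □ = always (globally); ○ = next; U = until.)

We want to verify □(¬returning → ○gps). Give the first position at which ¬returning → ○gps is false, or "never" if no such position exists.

¬returning → ○gps holds at every position 0..8, and those are all the positions the trace ever visits, so the invariant □(¬returning → ○gps) is never violated.

never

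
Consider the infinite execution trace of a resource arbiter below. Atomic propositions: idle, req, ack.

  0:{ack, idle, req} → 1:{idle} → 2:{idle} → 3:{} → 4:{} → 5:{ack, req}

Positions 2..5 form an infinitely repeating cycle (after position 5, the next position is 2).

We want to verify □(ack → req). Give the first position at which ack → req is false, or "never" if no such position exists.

ack → req holds at every position 0..5, and those are all the positions the trace ever visits, so the invariant □(ack → req) is never violated.

never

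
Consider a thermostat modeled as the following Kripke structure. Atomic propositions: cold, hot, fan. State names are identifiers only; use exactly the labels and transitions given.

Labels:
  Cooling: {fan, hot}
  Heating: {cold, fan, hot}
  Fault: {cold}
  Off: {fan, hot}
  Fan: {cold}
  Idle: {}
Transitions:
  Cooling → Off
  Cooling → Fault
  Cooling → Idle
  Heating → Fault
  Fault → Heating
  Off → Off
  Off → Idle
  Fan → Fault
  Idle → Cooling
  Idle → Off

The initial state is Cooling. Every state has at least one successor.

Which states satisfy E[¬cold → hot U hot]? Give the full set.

{Cooling, Heating, Fault, Off, Fan}

States satisfying ¬cold → hot: {Cooling, Heating, Fault, Off, Fan}.
States satisfying hot: {Cooling, Heating, Off}.
States satisfying E[¬cold → hot U hot]: {Cooling, Heating, Fault, Off, Fan}.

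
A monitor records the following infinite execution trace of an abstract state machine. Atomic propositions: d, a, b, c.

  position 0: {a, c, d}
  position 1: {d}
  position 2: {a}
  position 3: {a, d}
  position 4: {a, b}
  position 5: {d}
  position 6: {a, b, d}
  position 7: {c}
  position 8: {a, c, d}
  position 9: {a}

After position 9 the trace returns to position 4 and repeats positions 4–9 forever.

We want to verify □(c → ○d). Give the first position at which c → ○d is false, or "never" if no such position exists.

8

Check c → ○d at each position in order: 0 ✓, 1 ✓, 2 ✓, 3 ✓, 4 ✓, 5 ✓, 6 ✓, 7 ✓.
At position 8 the labels are {a, c, d} and the next position 9 has {a}, so c → ○d is false there. This is the first violation.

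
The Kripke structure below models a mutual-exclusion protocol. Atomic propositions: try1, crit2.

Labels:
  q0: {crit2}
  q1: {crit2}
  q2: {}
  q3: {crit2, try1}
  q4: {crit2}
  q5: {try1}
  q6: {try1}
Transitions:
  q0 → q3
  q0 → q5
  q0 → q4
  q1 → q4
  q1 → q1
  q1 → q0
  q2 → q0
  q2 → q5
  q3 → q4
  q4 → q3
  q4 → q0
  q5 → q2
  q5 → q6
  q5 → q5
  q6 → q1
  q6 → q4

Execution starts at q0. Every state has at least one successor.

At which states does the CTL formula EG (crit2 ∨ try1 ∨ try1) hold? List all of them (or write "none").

States satisfying crit2 ∨ try1 ∨ try1: {q0, q1, q3, q4, q5, q6}.
States satisfying EG (crit2 ∨ try1 ∨ try1): {q0, q1, q3, q4, q5, q6}.

{q0, q1, q3, q4, q5, q6}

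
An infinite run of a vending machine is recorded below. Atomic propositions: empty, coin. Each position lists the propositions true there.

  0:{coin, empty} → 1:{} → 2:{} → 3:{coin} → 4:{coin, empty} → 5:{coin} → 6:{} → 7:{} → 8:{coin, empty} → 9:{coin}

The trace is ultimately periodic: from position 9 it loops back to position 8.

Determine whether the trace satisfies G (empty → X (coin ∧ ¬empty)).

No

empty → X (coin ∧ ¬empty) must hold at every position from 0 onward. It fails at position 0, so G (empty → X (coin ∧ ¬empty)) is false.
Positions where empty holds: 0, 4, 8.
Check X (coin ∧ ¬empty) at each: 0→fails, 4→ok, 8→ok.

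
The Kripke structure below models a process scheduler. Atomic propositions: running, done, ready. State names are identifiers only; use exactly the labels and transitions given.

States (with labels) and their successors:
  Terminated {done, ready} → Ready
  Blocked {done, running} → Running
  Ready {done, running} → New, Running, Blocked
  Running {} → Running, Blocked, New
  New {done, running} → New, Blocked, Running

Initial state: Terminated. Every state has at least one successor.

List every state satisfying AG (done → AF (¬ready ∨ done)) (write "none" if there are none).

{Terminated, Blocked, Ready, Running, New}

States satisfying done → AF (¬ready ∨ done): {Terminated, Blocked, Ready, Running, New}.
States satisfying AG (done → AF (¬ready ∨ done)): {Terminated, Blocked, Ready, Running, New}.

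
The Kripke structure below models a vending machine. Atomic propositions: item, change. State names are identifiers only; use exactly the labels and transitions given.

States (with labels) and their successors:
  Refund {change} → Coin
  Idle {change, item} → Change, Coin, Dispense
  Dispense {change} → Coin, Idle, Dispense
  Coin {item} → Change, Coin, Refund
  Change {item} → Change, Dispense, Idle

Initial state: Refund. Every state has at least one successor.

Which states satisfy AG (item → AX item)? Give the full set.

States satisfying item → AX item: {Refund, Dispense}.
States satisfying AG (item → AX item): ∅.

none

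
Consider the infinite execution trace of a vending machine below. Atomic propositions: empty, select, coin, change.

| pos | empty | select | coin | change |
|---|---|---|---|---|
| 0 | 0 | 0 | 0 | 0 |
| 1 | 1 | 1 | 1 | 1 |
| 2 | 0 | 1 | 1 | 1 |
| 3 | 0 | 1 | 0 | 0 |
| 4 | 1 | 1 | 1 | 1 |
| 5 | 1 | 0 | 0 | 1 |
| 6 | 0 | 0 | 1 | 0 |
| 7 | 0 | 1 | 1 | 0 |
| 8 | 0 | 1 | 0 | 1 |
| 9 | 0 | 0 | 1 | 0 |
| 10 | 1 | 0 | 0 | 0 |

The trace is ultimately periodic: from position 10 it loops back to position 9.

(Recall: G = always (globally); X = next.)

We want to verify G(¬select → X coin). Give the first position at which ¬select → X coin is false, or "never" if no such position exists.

9

Check ¬select → X coin at each position in order: 0 ✓, 1 ✓, 2 ✓, 3 ✓, 4 ✓, 5 ✓, 6 ✓, 7 ✓, 8 ✓.
At position 9 the labels are {coin} and the next position 10 has {empty}, so ¬select → X coin is false there. This is the first violation.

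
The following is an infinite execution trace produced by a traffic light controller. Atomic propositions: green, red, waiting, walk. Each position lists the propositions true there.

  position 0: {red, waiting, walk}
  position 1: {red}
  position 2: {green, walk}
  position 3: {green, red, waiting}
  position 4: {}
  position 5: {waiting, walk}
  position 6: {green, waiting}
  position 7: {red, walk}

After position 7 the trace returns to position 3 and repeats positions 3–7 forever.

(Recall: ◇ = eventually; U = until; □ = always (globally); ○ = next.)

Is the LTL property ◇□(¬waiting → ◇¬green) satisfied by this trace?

□(¬waiting → ◇¬green) holds at position 0, which is reachable from 0, so ◇□(¬waiting → ◇¬green) holds.

Satisfied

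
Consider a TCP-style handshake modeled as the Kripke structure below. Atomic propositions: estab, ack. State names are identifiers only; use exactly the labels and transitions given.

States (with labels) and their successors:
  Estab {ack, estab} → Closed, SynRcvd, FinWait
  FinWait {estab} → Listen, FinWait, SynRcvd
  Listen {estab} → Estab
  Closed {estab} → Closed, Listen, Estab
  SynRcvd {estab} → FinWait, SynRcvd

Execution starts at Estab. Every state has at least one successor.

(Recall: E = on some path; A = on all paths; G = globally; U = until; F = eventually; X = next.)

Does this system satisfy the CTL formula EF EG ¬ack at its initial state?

Satisfied

States satisfying EG ¬ack: {FinWait, Closed, SynRcvd}.
States satisfying EF EG ¬ack: {Estab, FinWait, Listen, Closed, SynRcvd}.
Some path from Estab reaches a state where EG ¬ack holds.
Estab ∈ Sat(EF EG ¬ack).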